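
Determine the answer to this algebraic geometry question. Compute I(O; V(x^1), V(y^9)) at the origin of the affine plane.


The intersection multiplicity of V(x^a) and V(y^b) at the origin is:
I(O; V(x^1), V(y^9)) = dim_k(k[x,y]/(x^1, y^9))
A basis for k[x,y]/(x^1, y^9) is the set of monomials x^i * y^j
where 0 <= i < 1 and 0 <= j < 9.
The number of such monomials is 1 * 9 = 9

9


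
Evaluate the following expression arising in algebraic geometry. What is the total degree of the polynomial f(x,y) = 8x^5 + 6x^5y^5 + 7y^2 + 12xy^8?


Examine each term for its total degree (sum of exponents).
  Term '8x^5' has total degree 5+0 = 5.
  Term '6x^5y^5' has total degree 5+5 = 10.
  Term '7y^2' has total degree 0+2 = 2.
  Term '12xy^8' has total degree 1+8 = 9.
The maximum total degree among all terms is 10.

10


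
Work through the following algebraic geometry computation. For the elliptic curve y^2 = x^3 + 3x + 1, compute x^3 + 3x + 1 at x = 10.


Compute x^3 + 3x + 1 at x = 10:
x^3 = 10^3 = 1000
3*x = 3*10 = 30
Sum: 1000 + 30 + 1 = 1031

1031


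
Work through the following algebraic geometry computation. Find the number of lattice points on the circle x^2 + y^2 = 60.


Systematically check integer values of x where x^2 <= 60.
For each valid x, check if 60 - x^2 is a perfect square.
Total integer solutions found: 0

0


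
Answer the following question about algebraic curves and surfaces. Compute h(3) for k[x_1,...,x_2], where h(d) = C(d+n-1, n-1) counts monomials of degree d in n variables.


The Hilbert function for the polynomial ring in 2 variables is:
h(d) = C(d+n-1, n-1)
h(3) = C(3+2-1, 2-1) = C(4, 1)
= 4! / (1! * 3!)
= 4

4


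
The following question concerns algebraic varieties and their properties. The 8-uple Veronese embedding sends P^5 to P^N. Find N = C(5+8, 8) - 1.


The Veronese embedding v_d: P^n -> P^N maps each point to all
degree-d monomials in n+1 homogeneous coordinates.
N = C(n+d, d) - 1
N = C(5+8, 8) - 1
N = C(13, 8) - 1
C(13, 8) = 1287
N = 1287 - 1 = 1286

1286


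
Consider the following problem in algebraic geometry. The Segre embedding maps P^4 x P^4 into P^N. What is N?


The Segre embedding maps P^m x P^n into P^N via
all products of coordinates from each factor.
N = (m+1)(n+1) - 1
N = (4+1)(4+1) - 1
N = 5*5 - 1
N = 25 - 1 = 24

24


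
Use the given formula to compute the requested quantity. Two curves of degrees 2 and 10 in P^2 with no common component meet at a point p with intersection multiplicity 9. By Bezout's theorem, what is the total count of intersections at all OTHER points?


By Bezout's theorem, the total intersection number is d1 * d2.
Total = 2 * 10 = 20
Intersection multiplicity at p = 9
Remaining intersections = 20 - 9 = 11

11


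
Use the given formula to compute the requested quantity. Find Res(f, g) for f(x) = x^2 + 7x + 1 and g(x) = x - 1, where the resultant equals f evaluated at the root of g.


For Res(f, x - c), we evaluate f at x = c.
f(1) = 1^2 + 7*1 + 1
= 1 + 7 + 1
= 8 + 1 = 9
Res(f, g) = 9

9


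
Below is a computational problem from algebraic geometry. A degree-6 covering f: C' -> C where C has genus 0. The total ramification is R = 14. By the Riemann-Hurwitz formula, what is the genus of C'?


Riemann-Hurwitz formula: 2g' - 2 = d(2g - 2) + R
Given: d = 6, g = 0, R = 14
2g' - 2 = 6*(2*0 - 2) + 14
2g' - 2 = 6*(-2) + 14
2g' - 2 = -12 + 14 = 2
2g' = 4
g' = 2

2


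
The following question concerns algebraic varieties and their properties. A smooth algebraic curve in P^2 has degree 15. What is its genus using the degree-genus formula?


Using the genus formula for smooth plane curves:
g = (d-1)(d-2)/2
g = (15-1)(15-2)/2
g = 14*13/2
g = 182/2 = 91

91


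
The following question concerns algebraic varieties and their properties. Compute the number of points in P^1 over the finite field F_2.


P^1(F_2) has (q^(n+1) - 1)/(q - 1) points.
= 2^1 + 2^0
= 2 + 1
= 3

3


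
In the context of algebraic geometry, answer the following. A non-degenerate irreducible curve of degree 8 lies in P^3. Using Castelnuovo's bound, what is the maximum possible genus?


Castelnuovo's bound: write d - 1 = m(r-1) + epsilon with 0 <= epsilon < r-1.
d - 1 = 8 - 1 = 7
r - 1 = 3 - 1 = 2
7 = 3*2 + 1, so m = 3, epsilon = 1
pi(d, r) = m(m-1)(r-1)/2 + m*epsilon
= 3*2*2/2 + 3*1
= 12/2 + 3
= 6 + 3 = 9

9


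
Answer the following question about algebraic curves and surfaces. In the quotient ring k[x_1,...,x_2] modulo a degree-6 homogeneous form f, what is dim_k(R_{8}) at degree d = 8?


For R = k[x_1,...,x_n]/(f) with f homogeneous of degree e:
The Hilbert series is (1 - t^e)/(1 - t)^n.
So h(d) = C(d+n-1, n-1) - C(d-e+n-1, n-1) for d >= e.
With n=2, e=6, d=8:
C(8+2-1, 2-1) = C(9, 1) = 9
C(8-6+2-1, 2-1) = C(3, 1) = 3
h(8) = 9 - 3 = 6

6


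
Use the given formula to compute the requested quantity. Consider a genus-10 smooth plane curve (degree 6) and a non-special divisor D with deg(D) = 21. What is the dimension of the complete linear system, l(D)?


First, compute the genus of a smooth plane curve of degree 6:
g = (d-1)(d-2)/2 = (6-1)(6-2)/2 = 10
For a non-special divisor D (i.e., h^1(D) = 0), Riemann-Roch gives:
l(D) = deg(D) - g + 1
Since deg(D) = 21 >= 2g - 1 = 19, D is non-special.
l(D) = 21 - 10 + 1 = 12

12


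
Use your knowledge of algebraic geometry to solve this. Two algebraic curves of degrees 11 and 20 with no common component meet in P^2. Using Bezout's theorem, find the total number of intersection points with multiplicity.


Bezout's theorem states the intersection count equals the product of degrees.
Intersection count = 11 * 20 = 220

220


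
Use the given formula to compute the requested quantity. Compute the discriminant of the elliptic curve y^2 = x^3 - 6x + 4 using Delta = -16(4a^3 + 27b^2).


Compute each component:
4a^3 = 4*(-6)^3 = 4*(-216) = -864
27b^2 = 27*4^2 = 27*16 = 432
4a^3 + 27b^2 = -864 + 432 = -432
Delta = -16*(-432) = 6912

6912


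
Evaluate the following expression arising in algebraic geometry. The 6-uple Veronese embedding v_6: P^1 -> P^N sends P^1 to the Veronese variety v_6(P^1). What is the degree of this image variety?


The Veronese variety v_6(P^1) has degree d^r.
d^r = 6^1 = 6

6


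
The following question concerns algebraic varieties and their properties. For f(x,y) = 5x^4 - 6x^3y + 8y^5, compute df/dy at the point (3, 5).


df/dy = (-6)*x^3 + 5*8*y^4
At (3,5): (-6)*3^3 + 5*8*5^4
= -162 + 25000
= 24838

24838


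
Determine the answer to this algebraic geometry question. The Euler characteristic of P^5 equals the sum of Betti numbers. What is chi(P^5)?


The complex projective space P^5 has one cell in each even real dimension 0, 2, ..., 10.
The cohomology groups are H^{2k}(P^5) = Z for k = 0,...,5, and 0 otherwise.
Euler characteristic = sum of Betti numbers = 1 per even-dimensional cohomology group.
chi(P^5) = 5 + 1 = 6

6


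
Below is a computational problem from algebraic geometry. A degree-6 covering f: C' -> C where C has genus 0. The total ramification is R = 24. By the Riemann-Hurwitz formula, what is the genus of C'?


Riemann-Hurwitz formula: 2g' - 2 = d(2g - 2) + R
Given: d = 6, g = 0, R = 24
2g' - 2 = 6*(2*0 - 2) + 24
2g' - 2 = 6*(-2) + 24
2g' - 2 = -12 + 24 = 12
2g' = 14
g' = 7

7


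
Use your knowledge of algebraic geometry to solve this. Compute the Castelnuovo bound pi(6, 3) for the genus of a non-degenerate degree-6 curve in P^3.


Castelnuovo's bound: write d - 1 = m(r-1) + epsilon with 0 <= epsilon < r-1.
d - 1 = 6 - 1 = 5
r - 1 = 3 - 1 = 2
5 = 2*2 + 1, so m = 2, epsilon = 1
pi(d, r) = m(m-1)(r-1)/2 + m*epsilon
= 2*1*2/2 + 2*1
= 4/2 + 2
= 2 + 2 = 4

4


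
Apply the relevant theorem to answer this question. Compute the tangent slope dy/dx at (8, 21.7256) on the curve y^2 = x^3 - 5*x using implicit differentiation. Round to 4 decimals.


Using implicit differentiation of y^2 = x^3 - 5*x:
2y * dy/dx = 3x^2 - 5
dy/dx = (3x^2 - 5)/(2y)
Numerator: 3*8^2 - 5 = 187
Denominator: 2*21.7256 = 43.4512
dy/dx = 187/43.4512 = 4.3037

4.3037


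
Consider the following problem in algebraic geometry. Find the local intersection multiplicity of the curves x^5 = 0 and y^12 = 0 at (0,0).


The intersection multiplicity of V(x^a) and V(y^b) at the origin is:
I(O; V(x^5), V(y^12)) = dim_k(k[x,y]/(x^5, y^12))
A basis for k[x,y]/(x^5, y^12) is the set of monomials x^i * y^j
where 0 <= i < 5 and 0 <= j < 12.
The number of such monomials is 5 * 12 = 60

60


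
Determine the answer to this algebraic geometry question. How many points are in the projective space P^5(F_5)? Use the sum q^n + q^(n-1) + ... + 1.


P^5(F_5) has (q^(n+1) - 1)/(q - 1) points.
= 5^5 + 5^4 + 5^3 + 5^2 + 5^1 + 5^0
= 3125 + 625 + 125 + 25 + 5 + 1
= 3906

3906


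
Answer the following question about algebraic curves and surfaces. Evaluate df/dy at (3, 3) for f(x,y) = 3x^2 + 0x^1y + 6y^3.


df/dy = 0*x^1 + 3*6*y^2
At (3,3): 0*3^1 + 3*6*3^2
= 0 + 162
= 162

162


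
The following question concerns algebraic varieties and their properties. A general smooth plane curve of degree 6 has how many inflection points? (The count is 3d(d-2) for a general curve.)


For a general smooth plane curve C of degree d, the inflection points are
the intersection of C with its Hessian curve, which has degree 3(d-2).
By Bezout, the total intersection number is d * 3(d-2) = 6 * 12 = 72.
For a general curve every flex is ordinary, so each contributes
multiplicity 1 to C·Hess(C), and the number of distinct inflection
points is 3d(d-2).
Inflection points = 3*6*(6-2) = 3*6*4 = 72

72


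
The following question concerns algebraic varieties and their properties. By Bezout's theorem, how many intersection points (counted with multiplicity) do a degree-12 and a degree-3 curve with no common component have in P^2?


Bezout's theorem states the intersection count equals the product of degrees.
Intersection count = 12 * 3 = 36

36


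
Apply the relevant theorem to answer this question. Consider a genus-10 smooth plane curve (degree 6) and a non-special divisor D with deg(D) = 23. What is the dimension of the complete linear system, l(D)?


First, compute the genus of a smooth plane curve of degree 6:
g = (d-1)(d-2)/2 = (6-1)(6-2)/2 = 10
For a non-special divisor D (i.e., h^1(D) = 0), Riemann-Roch gives:
l(D) = deg(D) - g + 1
Since deg(D) = 23 >= 2g - 1 = 19, D is non-special.
l(D) = 23 - 10 + 1 = 14

14


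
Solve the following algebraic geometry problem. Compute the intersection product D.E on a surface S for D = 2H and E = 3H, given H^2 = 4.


Using bilinearity of the intersection pairing on a surface S:
(aH).(bH) = ab * (H.H)
We have H^2 = 4.
D.E = (2H).(3H) = 2*3*4
= 6*4
= 24

24


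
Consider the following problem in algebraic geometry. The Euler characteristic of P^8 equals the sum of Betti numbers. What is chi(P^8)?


The complex projective space P^8 has one cell in each even real dimension 0, 2, ..., 16.
The cohomology groups are H^{2k}(P^8) = Z for k = 0,...,8, and 0 otherwise.
Euler characteristic = sum of Betti numbers = 1 per even-dimensional cohomology group.
chi(P^8) = 8 + 1 = 9

9


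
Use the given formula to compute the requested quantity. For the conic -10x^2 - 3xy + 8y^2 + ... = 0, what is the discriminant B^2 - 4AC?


The discriminant of a conic Ax^2 + Bxy + Cy^2 + ... = 0 is B^2 - 4AC.
B^2 = (-3)^2 = 9
4AC = 4*(-10)*8 = -320
Discriminant = 9 + 320 = 329

329


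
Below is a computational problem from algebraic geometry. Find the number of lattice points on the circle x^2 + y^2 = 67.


Systematically check integer values of x where x^2 <= 67.
For each valid x, check if 67 - x^2 is a perfect square.
Total integer solutions found: 0

0


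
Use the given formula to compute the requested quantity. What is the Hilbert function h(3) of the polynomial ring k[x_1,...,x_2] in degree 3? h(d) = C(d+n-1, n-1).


The Hilbert function for the polynomial ring in 2 variables is:
h(d) = C(d+n-1, n-1)
h(3) = C(3+2-1, 2-1) = C(4, 1)
= 4! / (1! * 3!)
= 4

4


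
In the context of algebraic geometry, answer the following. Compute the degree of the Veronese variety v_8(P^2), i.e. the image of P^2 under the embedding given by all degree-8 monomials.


The Veronese variety v_8(P^2) has degree d^r.
d^r = 8^2 = 64

64


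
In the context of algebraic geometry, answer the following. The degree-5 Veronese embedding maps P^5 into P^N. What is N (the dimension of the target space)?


The Veronese embedding v_d: P^n -> P^N maps each point to all
degree-d monomials in n+1 homogeneous coordinates.
N = C(n+d, d) - 1
N = C(5+5, 5) - 1
N = C(10, 5) - 1
C(10, 5) = 252
N = 252 - 1 = 251

251


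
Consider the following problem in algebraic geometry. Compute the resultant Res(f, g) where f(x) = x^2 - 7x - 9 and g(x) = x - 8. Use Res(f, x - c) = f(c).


For Res(f, x - c), we evaluate f at x = c.
f(8) = 8^2 - 7*8 - 9
= 64 - 56 - 9
= 8 - 9 = -1
Res(f, g) = -1

-1


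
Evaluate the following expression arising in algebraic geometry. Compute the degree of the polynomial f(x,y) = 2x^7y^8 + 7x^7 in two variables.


Examine each term for its total degree (sum of exponents).
  Term '2x^7y^8' has total degree 7+8 = 15.
  Term '7x^7' has total degree 7+0 = 7.
The maximum total degree among all terms is 15.

15


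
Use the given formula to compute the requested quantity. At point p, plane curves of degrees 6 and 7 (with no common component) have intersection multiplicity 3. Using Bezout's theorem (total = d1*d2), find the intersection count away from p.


By Bezout's theorem, the total intersection number is d1 * d2.
Total = 6 * 7 = 42
Intersection multiplicity at p = 3
Remaining intersections = 42 - 3 = 39

39


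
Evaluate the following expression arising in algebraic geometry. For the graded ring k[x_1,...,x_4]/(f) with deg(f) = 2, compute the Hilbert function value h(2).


For R = k[x_1,...,x_n]/(f) with f homogeneous of degree e:
The Hilbert series is (1 - t^e)/(1 - t)^n.
So h(d) = C(d+n-1, n-1) - C(d-e+n-1, n-1) for d >= e.
With n=4, e=2, d=2:
C(2+4-1, 4-1) = C(5, 3) = 10
C(2-2+4-1, 4-1) = C(3, 3) = 1
h(2) = 10 - 1 = 9

9


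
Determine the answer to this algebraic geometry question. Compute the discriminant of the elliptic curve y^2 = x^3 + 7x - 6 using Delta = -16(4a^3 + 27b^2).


Compute each component:
4a^3 = 4*7^3 = 4*343 = 1372
27b^2 = 27*(-6)^2 = 27*36 = 972
4a^3 + 27b^2 = 1372 + 972 = 2344
Delta = -16*2344 = -37504

-37504


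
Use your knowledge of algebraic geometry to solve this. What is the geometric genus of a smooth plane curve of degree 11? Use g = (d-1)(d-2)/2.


Using the genus formula for smooth plane curves:
g = (d-1)(d-2)/2
g = (11-1)(11-2)/2
g = 10*9/2
g = 90/2 = 45

45


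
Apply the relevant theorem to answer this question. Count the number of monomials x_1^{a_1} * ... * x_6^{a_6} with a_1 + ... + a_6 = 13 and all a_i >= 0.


The number of degree-13 monomials in 6 variables is C(d+n-1, n-1).
= C(13+6-1, 6-1) = C(18, 5)
= 8568

8568


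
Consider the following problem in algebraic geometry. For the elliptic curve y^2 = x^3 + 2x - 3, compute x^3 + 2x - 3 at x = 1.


Compute x^3 + 2x - 3 at x = 1:
x^3 = 1^3 = 1
2*x = 2*1 = 2
Sum: 1 + 2 - 3 = 0

0


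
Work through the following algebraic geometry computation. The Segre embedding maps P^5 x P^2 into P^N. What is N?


The Segre embedding maps P^m x P^n into P^N via
all products of coordinates from each factor.
N = (m+1)(n+1) - 1
N = (5+1)(2+1) - 1
N = 6*3 - 1
N = 18 - 1 = 17

17


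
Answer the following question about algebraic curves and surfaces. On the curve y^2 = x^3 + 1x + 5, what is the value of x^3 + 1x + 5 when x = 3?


Compute x^3 + 1x + 5 at x = 3:
x^3 = 3^3 = 27
1*x = 1*3 = 3
Sum: 27 + 3 + 5 = 35

35


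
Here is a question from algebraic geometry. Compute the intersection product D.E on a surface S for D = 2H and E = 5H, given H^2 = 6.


Using bilinearity of the intersection pairing on a surface S:
(aH).(bH) = ab * (H.H)
We have H^2 = 6.
D.E = (2H).(5H) = 2*5*6
= 10*6
= 60

60


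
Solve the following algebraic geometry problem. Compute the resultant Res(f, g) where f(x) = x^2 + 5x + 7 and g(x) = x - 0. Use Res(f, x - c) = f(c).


For Res(f, x - c), we evaluate f at x = c.
f(0) = 0^2 + 5*0 + 7
= 0 + 0 + 7
= 0 + 7 = 7
Res(f, g) = 7

7


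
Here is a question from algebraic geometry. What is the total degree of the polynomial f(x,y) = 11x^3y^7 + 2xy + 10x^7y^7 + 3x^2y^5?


Examine each term for its total degree (sum of exponents).
  Term '11x^3y^7' has total degree 3+7 = 10.
  Term '2xy' has total degree 1+1 = 2.
  Term '10x^7y^7' has total degree 7+7 = 14.
  Term '3x^2y^5' has total degree 2+5 = 7.
The maximum total degree among all terms is 14.

14


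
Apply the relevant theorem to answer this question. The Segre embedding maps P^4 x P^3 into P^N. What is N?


The Segre embedding maps P^m x P^n into P^N via
all products of coordinates from each factor.
N = (m+1)(n+1) - 1
N = (4+1)(3+1) - 1
N = 5*4 - 1
N = 20 - 1 = 19

19


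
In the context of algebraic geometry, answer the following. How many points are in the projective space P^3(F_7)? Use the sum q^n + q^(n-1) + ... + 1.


P^3(F_7) has (q^(n+1) - 1)/(q - 1) points.
= 7^3 + 7^2 + 7^1 + 7^0
= 343 + 49 + 7 + 1
= 400

400


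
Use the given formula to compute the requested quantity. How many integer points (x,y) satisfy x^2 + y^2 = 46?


Systematically check integer values of x where x^2 <= 46.
For each valid x, check if 46 - x^2 is a perfect square.
Total integer solutions found: 0

0


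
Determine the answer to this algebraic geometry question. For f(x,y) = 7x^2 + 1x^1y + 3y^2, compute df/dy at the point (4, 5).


df/dy = 1*x^1 + 2*3*y^1
At (4,5): 1*4^1 + 2*3*5^1
= 4 + 30
= 34

34


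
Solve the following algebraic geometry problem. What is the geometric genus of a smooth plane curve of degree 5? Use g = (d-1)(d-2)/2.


Using the genus formula for smooth plane curves:
g = (d-1)(d-2)/2
g = (5-1)(5-2)/2
g = 4*3/2
g = 12/2 = 6

6


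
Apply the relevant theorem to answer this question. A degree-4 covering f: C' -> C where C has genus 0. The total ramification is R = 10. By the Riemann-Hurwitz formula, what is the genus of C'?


Riemann-Hurwitz formula: 2g' - 2 = d(2g - 2) + R
Given: d = 4, g = 0, R = 10
2g' - 2 = 4*(2*0 - 2) + 10
2g' - 2 = 4*(-2) + 10
2g' - 2 = -8 + 10 = 2
2g' = 4
g' = 2

2


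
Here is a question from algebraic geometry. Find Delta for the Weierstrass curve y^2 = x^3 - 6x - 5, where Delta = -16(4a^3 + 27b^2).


Compute each component:
4a^3 = 4*(-6)^3 = 4*(-216) = -864
27b^2 = 27*(-5)^2 = 27*25 = 675
4a^3 + 27b^2 = -864 + 675 = -189
Delta = -16*(-189) = 3024

3024


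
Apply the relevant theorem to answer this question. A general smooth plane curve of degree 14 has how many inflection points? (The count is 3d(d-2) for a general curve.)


For a general smooth plane curve C of degree d, the inflection points are
the intersection of C with its Hessian curve, which has degree 3(d-2).
By Bezout, the total intersection number is d * 3(d-2) = 14 * 36 = 504.
For a general curve every flex is ordinary, so each contributes
multiplicity 1 to C·Hess(C), and the number of distinct inflection
points is 3d(d-2).
Inflection points = 3*14*(14-2) = 3*14*12 = 504

504


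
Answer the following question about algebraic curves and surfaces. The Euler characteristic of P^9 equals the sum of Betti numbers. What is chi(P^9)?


The complex projective space P^9 has one cell in each even real dimension 0, 2, ..., 18.
The cohomology groups are H^{2k}(P^9) = Z for k = 0,...,9, and 0 otherwise.
Euler characteristic = sum of Betti numbers = 1 per even-dimensional cohomology group.
chi(P^9) = 9 + 1 = 10

10


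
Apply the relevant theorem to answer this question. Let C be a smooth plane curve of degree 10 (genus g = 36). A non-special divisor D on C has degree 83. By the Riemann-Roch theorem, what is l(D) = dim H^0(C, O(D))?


First, compute the genus of a smooth plane curve of degree 10:
g = (d-1)(d-2)/2 = (10-1)(10-2)/2 = 36
For a non-special divisor D (i.e., h^1(D) = 0), Riemann-Roch gives:
l(D) = deg(D) - g + 1
Since deg(D) = 83 >= 2g - 1 = 71, D is non-special.
l(D) = 83 - 36 + 1 = 48

48


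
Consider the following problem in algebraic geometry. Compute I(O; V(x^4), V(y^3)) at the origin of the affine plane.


The intersection multiplicity of V(x^a) and V(y^b) at the origin is:
I(O; V(x^4), V(y^3)) = dim_k(k[x,y]/(x^4, y^3))
A basis for k[x,y]/(x^4, y^3) is the set of monomials x^i * y^j
where 0 <= i < 4 and 0 <= j < 3.
The number of such monomials is 4 * 3 = 12

12


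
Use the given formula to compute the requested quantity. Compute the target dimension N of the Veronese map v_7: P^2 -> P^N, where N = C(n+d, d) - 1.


The Veronese embedding v_d: P^n -> P^N maps each point to all
degree-d monomials in n+1 homogeneous coordinates.
N = C(n+d, d) - 1
N = C(2+7, 7) - 1
N = C(9, 7) - 1
C(9, 7) = 36
N = 36 - 1 = 35

35


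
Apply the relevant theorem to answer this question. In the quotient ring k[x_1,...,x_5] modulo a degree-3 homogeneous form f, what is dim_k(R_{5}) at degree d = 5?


For R = k[x_1,...,x_n]/(f) with f homogeneous of degree e:
The Hilbert series is (1 - t^e)/(1 - t)^n.
So h(d) = C(d+n-1, n-1) - C(d-e+n-1, n-1) for d >= e.
With n=5, e=3, d=5:
C(5+5-1, 5-1) = C(9, 4) = 126
C(5-3+5-1, 5-1) = C(6, 4) = 15
h(5) = 126 - 15 = 111

111


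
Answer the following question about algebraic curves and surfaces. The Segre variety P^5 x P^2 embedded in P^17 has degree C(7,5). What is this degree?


The degree of the Segre variety P^5 x P^2 is C(m+n, m).
= C(7, 5)
= 21

21


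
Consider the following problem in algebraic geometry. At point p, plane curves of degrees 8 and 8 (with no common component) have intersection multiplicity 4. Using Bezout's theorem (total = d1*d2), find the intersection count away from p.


By Bezout's theorem, the total intersection number is d1 * d2.
Total = 8 * 8 = 64
Intersection multiplicity at p = 4
Remaining intersections = 64 - 4 = 60

60


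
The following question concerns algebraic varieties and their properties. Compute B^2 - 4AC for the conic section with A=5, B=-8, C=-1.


The discriminant of a conic Ax^2 + Bxy + Cy^2 + ... = 0 is B^2 - 4AC.
B^2 = (-8)^2 = 64
4AC = 4*5*(-1) = -20
Discriminant = 64 + 20 = 84

84


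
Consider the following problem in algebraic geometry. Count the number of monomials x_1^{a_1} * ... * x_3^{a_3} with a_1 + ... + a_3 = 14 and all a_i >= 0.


The number of degree-14 monomials in 3 variables is C(d+n-1, n-1).
= C(14+3-1, 3-1) = C(16, 2)
= 120

120


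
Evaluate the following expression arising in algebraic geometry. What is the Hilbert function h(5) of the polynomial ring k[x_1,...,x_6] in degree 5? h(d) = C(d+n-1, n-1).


The Hilbert function for the polynomial ring in 6 variables is:
h(d) = C(d+n-1, n-1)
h(5) = C(5+6-1, 6-1) = C(10, 5)
= 10! / (5! * 5!)
= 252

252


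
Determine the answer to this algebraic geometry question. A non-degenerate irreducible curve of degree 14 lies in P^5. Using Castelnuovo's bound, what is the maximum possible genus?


Castelnuovo's bound: write d - 1 = m(r-1) + epsilon with 0 <= epsilon < r-1.
d - 1 = 14 - 1 = 13
r - 1 = 5 - 1 = 4
13 = 3*4 + 1, so m = 3, epsilon = 1
pi(d, r) = m(m-1)(r-1)/2 + m*epsilon
= 3*2*4/2 + 3*1
= 24/2 + 3
= 12 + 3 = 15

15


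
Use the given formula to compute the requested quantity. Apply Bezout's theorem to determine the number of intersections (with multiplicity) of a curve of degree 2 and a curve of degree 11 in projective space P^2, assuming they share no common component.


Bezout's theorem states the intersection count equals the product of degrees.
Intersection count = 2 * 11 = 22

22


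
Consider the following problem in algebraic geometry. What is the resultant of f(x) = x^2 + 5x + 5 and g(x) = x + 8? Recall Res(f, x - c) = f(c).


For Res(f, x - c), we evaluate f at x = c.
f(-8) = (-8)^2 + 5*(-8) + 5
= 64 - 40 + 5
= 24 + 5 = 29
Res(f, g) = 29

29


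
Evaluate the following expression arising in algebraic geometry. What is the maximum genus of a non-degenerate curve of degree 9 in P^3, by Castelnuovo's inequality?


Castelnuovo's bound: write d - 1 = m(r-1) + epsilon with 0 <= epsilon < r-1.
d - 1 = 9 - 1 = 8
r - 1 = 3 - 1 = 2
8 = 4*2 + 0, so m = 4, epsilon = 0
pi(d, r) = m(m-1)(r-1)/2 + m*epsilon
= 4*3*2/2 + 4*0
= 24/2 + 0
= 12 + 0 = 12

12


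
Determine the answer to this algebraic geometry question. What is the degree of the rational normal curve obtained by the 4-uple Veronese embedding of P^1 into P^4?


The rational normal curve in P^4 is the image of P^1 under the 4-uple Veronese.
A general hyperplane in P^4 pulls back to a degree-4 form on P^1, which has 4 zeros,
so the curve meets a general hyperplane in 4 points. Degree = 4.

4


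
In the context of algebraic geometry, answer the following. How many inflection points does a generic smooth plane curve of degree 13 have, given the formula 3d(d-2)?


For a general smooth plane curve C of degree d, the inflection points are
the intersection of C with its Hessian curve, which has degree 3(d-2).
By Bezout, the total intersection number is d * 3(d-2) = 13 * 33 = 429.
For a general curve every flex is ordinary, so each contributes
multiplicity 1 to C·Hess(C), and the number of distinct inflection
points is 3d(d-2).
Inflection points = 3*13*(13-2) = 3*13*11 = 429

429


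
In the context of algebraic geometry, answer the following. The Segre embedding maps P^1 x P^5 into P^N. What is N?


The Segre embedding maps P^m x P^n into P^N via
all products of coordinates from each factor.
N = (m+1)(n+1) - 1
N = (1+1)(5+1) - 1
N = 2*6 - 1
N = 12 - 1 = 11

11


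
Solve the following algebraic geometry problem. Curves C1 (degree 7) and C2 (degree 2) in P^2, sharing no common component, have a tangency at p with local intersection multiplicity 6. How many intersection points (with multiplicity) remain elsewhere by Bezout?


By Bezout's theorem, the total intersection number is d1 * d2.
Total = 7 * 2 = 14
Intersection multiplicity at p = 6
Remaining intersections = 14 - 6 = 8

8


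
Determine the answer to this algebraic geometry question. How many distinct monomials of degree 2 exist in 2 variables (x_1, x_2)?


The number of degree-2 monomials in 2 variables is C(d+n-1, n-1).
= C(2+2-1, 2-1) = C(3, 1)
= 3

3


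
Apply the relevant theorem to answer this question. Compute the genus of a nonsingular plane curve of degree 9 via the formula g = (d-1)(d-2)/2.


Using the genus formula for smooth plane curves:
g = (d-1)(d-2)/2
g = (9-1)(9-2)/2
g = 8*7/2
g = 56/2 = 28

28


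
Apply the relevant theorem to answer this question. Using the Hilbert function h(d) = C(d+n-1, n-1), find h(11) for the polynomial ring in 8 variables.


The Hilbert function for the polynomial ring in 8 variables is:
h(d) = C(d+n-1, n-1)
h(11) = C(11+8-1, 8-1) = C(18, 7)
= 18! / (7! * 11!)
= 31824

31824


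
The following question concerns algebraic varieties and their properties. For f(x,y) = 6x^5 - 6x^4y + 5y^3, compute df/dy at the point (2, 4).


df/dy = (-6)*x^4 + 3*5*y^2
At (2,4): (-6)*2^4 + 3*5*4^2
= -96 + 240
= 144

144


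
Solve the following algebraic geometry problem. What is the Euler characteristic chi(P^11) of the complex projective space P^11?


The complex projective space P^11 has one cell in each even real dimension 0, 2, ..., 22.
The cohomology groups are H^{2k}(P^11) = Z for k = 0,...,11, and 0 otherwise.
Euler characteristic = sum of Betti numbers = 1 per even-dimensional cohomology group.
chi(P^11) = 11 + 1 = 12

12


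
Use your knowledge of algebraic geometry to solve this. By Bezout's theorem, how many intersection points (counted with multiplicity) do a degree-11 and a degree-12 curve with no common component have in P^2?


Bezout's theorem states the intersection count equals the product of degrees.
Intersection count = 11 * 12 = 132

132


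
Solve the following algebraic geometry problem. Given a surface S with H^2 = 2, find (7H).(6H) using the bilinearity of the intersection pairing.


Using bilinearity of the intersection pairing on a surface S:
(aH).(bH) = ab * (H.H)
We have H^2 = 2.
D.E = (7H).(6H) = 7*6*2
= 42*2
= 84

84


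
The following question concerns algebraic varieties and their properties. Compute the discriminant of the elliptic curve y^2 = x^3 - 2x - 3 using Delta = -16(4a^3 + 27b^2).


Compute each component:
4a^3 = 4*(-2)^3 = 4*(-8) = -32
27b^2 = 27*(-3)^2 = 27*9 = 243
4a^3 + 27b^2 = -32 + 243 = 211
Delta = -16*211 = -3376

-3376


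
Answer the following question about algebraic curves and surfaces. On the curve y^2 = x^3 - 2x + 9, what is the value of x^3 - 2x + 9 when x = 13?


Compute x^3 - 2x + 9 at x = 13:
x^3 = 13^3 = 2197
(-2)*x = (-2)*13 = -26
Sum: 2197 - 26 + 9 = 2180

2180


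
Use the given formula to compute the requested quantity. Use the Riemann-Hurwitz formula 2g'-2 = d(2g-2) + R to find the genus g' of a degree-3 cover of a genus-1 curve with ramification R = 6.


Riemann-Hurwitz formula: 2g' - 2 = d(2g - 2) + R
Given: d = 3, g = 1, R = 6
2g' - 2 = 3*(2*1 - 2) + 6
2g' - 2 = 3*0 + 6
2g' - 2 = 0 + 6 = 6
2g' = 8
g' = 4

4


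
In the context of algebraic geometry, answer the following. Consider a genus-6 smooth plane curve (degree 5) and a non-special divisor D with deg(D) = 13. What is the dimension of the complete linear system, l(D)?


First, compute the genus of a smooth plane curve of degree 5:
g = (d-1)(d-2)/2 = (5-1)(5-2)/2 = 6
For a non-special divisor D (i.e., h^1(D) = 0), Riemann-Roch gives:
l(D) = deg(D) - g + 1
Since deg(D) = 13 >= 2g - 1 = 11, D is non-special.
l(D) = 13 - 6 + 1 = 8

8


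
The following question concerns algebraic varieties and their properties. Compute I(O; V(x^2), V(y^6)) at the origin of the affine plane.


The intersection multiplicity of V(x^a) and V(y^b) at the origin is:
I(O; V(x^2), V(y^6)) = dim_k(k[x,y]/(x^2, y^6))
A basis for k[x,y]/(x^2, y^6) is the set of monomials x^i * y^j
where 0 <= i < 2 and 0 <= j < 6.
The number of such monomials is 2 * 6 = 12

12


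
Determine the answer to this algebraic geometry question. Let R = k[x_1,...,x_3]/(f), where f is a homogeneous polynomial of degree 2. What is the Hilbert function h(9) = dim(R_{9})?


For R = k[x_1,...,x_n]/(f) with f homogeneous of degree e:
The Hilbert series is (1 - t^e)/(1 - t)^n.
So h(d) = C(d+n-1, n-1) - C(d-e+n-1, n-1) for d >= e.
With n=3, e=2, d=9:
C(9+3-1, 3-1) = C(11, 2) = 55
C(9-2+3-1, 3-1) = C(9, 2) = 36
h(9) = 55 - 36 = 19

19


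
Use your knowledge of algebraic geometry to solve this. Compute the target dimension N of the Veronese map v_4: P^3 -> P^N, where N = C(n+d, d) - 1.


The Veronese embedding v_d: P^n -> P^N maps each point to all
degree-d monomials in n+1 homogeneous coordinates.
N = C(n+d, d) - 1
N = C(3+4, 4) - 1
N = C(7, 4) - 1
C(7, 4) = 35
N = 35 - 1 = 34

34


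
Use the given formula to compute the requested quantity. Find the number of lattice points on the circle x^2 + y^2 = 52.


Systematically check integer values of x where x^2 <= 52.
For each valid x, check if 52 - x^2 is a perfect square.
x=4: 52 - 16 = 36, sqrt = 6 (valid)
x=6: 52 - 36 = 16, sqrt = 4 (valid)
Total integer solutions found: 8

8


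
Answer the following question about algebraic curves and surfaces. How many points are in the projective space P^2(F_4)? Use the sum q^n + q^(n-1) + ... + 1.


P^2(F_4) has (q^(n+1) - 1)/(q - 1) points.
= 4^2 + 4^1 + 4^0
= 16 + 4 + 1
= 21

21


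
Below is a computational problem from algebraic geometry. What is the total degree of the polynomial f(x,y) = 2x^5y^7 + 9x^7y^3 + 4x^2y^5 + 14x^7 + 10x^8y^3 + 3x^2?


Examine each term for its total degree (sum of exponents).
  Term '2x^5y^7' has total degree 5+7 = 12.
  Term '9x^7y^3' has total degree 7+3 = 10.
  Term '4x^2y^5' has total degree 2+5 = 7.
  Term '14x^7' has total degree 7+0 = 7.
  Term '10x^8y^3' has total degree 8+3 = 11.
  Term '3x^2' has total degree 2+0 = 2.
The maximum total degree among all terms is 12.

12


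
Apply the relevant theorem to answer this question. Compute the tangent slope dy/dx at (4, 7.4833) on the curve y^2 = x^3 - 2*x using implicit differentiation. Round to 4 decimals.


Using implicit differentiation of y^2 = x^3 - 2*x:
2y * dy/dx = 3x^2 - 2
dy/dx = (3x^2 - 2)/(2y)
Numerator: 3*4^2 - 2 = 46
Denominator: 2*7.4833 = 14.9666
dy/dx = 46/14.9666 = 3.0735

3.0735


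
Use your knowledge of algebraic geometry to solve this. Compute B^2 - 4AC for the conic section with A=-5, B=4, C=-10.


The discriminant of a conic Ax^2 + Bxy + Cy^2 + ... = 0 is B^2 - 4AC.
B^2 = 4^2 = 16
4AC = 4*(-5)*(-10) = 200
Discriminant = 16 - 200 = -184

-184


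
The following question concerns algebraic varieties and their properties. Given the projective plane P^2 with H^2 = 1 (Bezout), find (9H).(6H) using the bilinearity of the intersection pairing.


Using bilinearity of the intersection pairing on the projective plane P^2:
(aH).(bH) = ab * (H.H)
We have H^2 = 1 (Bezout).
D.E = (9H).(6H) = 9*6*1
= 54*1
= 54

54


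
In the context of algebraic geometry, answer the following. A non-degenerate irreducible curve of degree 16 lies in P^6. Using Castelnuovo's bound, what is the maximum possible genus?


Castelnuovo's bound: write d - 1 = m(r-1) + epsilon with 0 <= epsilon < r-1.
d - 1 = 16 - 1 = 15
r - 1 = 6 - 1 = 5
15 = 3*5 + 0, so m = 3, epsilon = 0
pi(d, r) = m(m-1)(r-1)/2 + m*epsilon
= 3*2*5/2 + 3*0
= 30/2 + 0
= 15 + 0 = 15

15


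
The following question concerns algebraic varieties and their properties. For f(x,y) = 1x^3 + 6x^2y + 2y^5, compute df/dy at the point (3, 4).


df/dy = 6*x^2 + 5*2*y^4
At (3,4): 6*3^2 + 5*2*4^4
= 54 + 2560
= 2614

2614


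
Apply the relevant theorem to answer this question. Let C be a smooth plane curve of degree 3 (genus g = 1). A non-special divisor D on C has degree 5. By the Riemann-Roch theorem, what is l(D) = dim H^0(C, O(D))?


First, compute the genus of a smooth plane curve of degree 3:
g = (d-1)(d-2)/2 = (3-1)(3-2)/2 = 1
For a non-special divisor D (i.e., h^1(D) = 0), Riemann-Roch gives:
l(D) = deg(D) - g + 1
Since deg(D) = 5 >= 2g - 1 = 1, D is non-special.
l(D) = 5 - 1 + 1 = 5

5


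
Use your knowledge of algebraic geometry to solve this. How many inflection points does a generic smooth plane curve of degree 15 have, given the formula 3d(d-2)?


For a general smooth plane curve C of degree d, the inflection points are
the intersection of C with its Hessian curve, which has degree 3(d-2).
By Bezout, the total intersection number is d * 3(d-2) = 15 * 39 = 585.
For a general curve every flex is ordinary, so each contributes
multiplicity 1 to C·Hess(C), and the number of distinct inflection
points is 3d(d-2).
Inflection points = 3*15*(15-2) = 3*15*13 = 585

585


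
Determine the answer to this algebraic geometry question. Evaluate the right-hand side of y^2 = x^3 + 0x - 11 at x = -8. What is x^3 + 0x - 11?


Compute x^3 + 0x - 11 at x = -8:
x^3 = (-8)^3 = -512
0*x = 0*(-8) = 0
Sum: -512 + 0 - 11 = -523

-523


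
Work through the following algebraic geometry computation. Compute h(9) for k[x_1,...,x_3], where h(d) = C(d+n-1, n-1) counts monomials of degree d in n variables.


The Hilbert function for the polynomial ring in 3 variables is:
h(d) = C(d+n-1, n-1)
h(9) = C(9+3-1, 3-1) = C(11, 2)
= 11! / (2! * 9!)
= 55

55


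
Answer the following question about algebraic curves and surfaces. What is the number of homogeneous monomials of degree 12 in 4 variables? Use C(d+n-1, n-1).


The number of degree-12 monomials in 4 variables is C(d+n-1, n-1).
= C(12+4-1, 4-1) = C(15, 3)
= 455

455


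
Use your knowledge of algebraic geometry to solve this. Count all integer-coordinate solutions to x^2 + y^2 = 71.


Systematically check integer values of x where x^2 <= 71.
For each valid x, check if 71 - x^2 is a perfect square.
Total integer solutions found: 0

0


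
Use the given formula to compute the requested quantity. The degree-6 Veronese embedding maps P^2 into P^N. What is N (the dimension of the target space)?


The Veronese embedding v_d: P^n -> P^N maps each point to all
degree-d monomials in n+1 homogeneous coordinates.
N = C(n+d, d) - 1
N = C(2+6, 6) - 1
N = C(8, 6) - 1
C(8, 6) = 28
N = 28 - 1 = 27

27


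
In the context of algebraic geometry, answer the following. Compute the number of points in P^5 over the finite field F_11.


P^5(F_11) has (q^(n+1) - 1)/(q - 1) points.
= 11^5 + 11^4 + 11^3 + 11^2 + 11^1 + 11^0
= 161051 + 14641 + 1331 + 121 + 11 + 1
= 177156

177156


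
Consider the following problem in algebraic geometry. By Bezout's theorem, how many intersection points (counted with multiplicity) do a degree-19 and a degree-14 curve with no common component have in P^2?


Bezout's theorem states the intersection count equals the product of degrees.
Intersection count = 19 * 14 = 266

266


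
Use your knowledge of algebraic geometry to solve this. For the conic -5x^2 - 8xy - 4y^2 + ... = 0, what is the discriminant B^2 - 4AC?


The discriminant of a conic Ax^2 + Bxy + Cy^2 + ... = 0 is B^2 - 4AC.
B^2 = (-8)^2 = 64
4AC = 4*(-5)*(-4) = 80
Discriminant = 64 - 80 = -16

-16


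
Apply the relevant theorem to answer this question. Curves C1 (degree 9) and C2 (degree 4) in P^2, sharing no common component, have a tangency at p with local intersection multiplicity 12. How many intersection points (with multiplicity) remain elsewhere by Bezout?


By Bezout's theorem, the total intersection number is d1 * d2.
Total = 9 * 4 = 36
Intersection multiplicity at p = 12
Remaining intersections = 36 - 12 = 24

24


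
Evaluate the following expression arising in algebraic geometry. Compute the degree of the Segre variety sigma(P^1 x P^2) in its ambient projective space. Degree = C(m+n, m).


The degree of the Segre variety P^1 x P^2 is C(m+n, m).
= C(3, 1)
= 3

3


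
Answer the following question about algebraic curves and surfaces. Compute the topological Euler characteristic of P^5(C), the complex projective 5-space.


The complex projective space P^5 has one cell in each even real dimension 0, 2, ..., 10.
The cohomology groups are H^{2k}(P^5) = Z for k = 0,...,5, and 0 otherwise.
Euler characteristic = sum of Betti numbers = 1 per even-dimensional cohomology group.
chi(P^5) = 5 + 1 = 6

6


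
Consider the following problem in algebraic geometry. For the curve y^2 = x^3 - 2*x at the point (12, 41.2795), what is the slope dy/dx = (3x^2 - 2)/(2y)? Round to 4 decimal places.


Using implicit differentiation of y^2 = x^3 - 2*x:
2y * dy/dx = 3x^2 - 2
dy/dx = (3x^2 - 2)/(2y)
Numerator: 3*12^2 - 2 = 430
Denominator: 2*41.2795 = 82.559
dy/dx = 430/82.559 = 5.2084

5.2084


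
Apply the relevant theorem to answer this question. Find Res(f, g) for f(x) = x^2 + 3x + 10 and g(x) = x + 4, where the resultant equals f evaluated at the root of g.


For Res(f, x - c), we evaluate f at x = c.
f(-4) = (-4)^2 + 3*(-4) + 10
= 16 - 12 + 10
= 4 + 10 = 14
Res(f, g) = 14

14


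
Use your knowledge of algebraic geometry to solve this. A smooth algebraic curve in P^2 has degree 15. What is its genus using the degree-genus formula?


Using the genus formula for smooth plane curves:
g = (d-1)(d-2)/2
g = (15-1)(15-2)/2
g = 14*13/2
g = 182/2 = 91

91


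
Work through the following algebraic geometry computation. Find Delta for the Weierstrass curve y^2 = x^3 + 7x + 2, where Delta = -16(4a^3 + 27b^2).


Compute each component:
4a^3 = 4*7^3 = 4*343 = 1372
27b^2 = 27*2^2 = 27*4 = 108
4a^3 + 27b^2 = 1372 + 108 = 1480
Delta = -16*1480 = -23680

-23680


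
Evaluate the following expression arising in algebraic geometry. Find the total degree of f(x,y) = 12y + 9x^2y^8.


Examine each term for its total degree (sum of exponents).
  Term '12y' has total degree 0+1 = 1.
  Term '9x^2y^8' has total degree 2+8 = 10.
The maximum total degree among all terms is 10.

10
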